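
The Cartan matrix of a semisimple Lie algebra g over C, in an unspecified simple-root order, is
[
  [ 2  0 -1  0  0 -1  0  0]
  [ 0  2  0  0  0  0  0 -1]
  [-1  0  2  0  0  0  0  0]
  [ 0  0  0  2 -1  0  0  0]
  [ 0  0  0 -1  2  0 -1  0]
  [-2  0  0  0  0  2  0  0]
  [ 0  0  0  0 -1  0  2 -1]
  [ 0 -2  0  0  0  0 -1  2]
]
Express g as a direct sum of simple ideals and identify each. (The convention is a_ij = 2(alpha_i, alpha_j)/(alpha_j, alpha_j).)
B_5 + C_3

The diagram associated to this matrix has two connected components: the simple roots {alpha_2, alpha_4, alpha_5, alpha_7, alpha_8} form a chain of 5 nodes with a double edge at one end; the terminal node there is the unique short simple root (B_5), and {alpha_1, alpha_3, alpha_6} form a chain of 3 nodes with a double edge at one end; the terminal node there is the unique long simple root (C_3). A semisimple Lie algebra decomposes uniquely as the direct sum of simple ideals, one per connected component of its Dynkin diagram, so g ≅ B_5 ⊕ C_3 (dimension 55 + 21 = 76).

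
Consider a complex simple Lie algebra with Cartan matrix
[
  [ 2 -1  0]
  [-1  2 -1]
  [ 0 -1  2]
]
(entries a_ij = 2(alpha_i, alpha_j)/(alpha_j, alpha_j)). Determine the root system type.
A3

The matrix has rank 3 with 2's on the diagonal. Reading the off-diagonal entries as Dynkin edges (a single edge where a_ij = a_ji = -1; a double or triple edge where a_ij * a_ji = 2 or 3), the diagram is a chain of 3 nodes with single edges (A_3). One simple-root ordering that puts it in standard form is (alpha_3, alpha_2, alpha_1). So the algebra is type A_3, i.e. sl(4).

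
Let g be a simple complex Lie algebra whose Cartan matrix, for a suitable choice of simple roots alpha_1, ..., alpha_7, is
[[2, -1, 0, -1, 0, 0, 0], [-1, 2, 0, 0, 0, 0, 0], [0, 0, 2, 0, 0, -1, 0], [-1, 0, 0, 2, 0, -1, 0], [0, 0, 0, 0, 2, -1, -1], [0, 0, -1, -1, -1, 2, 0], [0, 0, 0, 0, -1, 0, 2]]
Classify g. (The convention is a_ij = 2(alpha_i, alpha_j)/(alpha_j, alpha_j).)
The matrix has rank 7 with 2's on the diagonal. Reading the off-diagonal entries as Dynkin edges (a single edge where a_ij = a_ji = -1; a double or triple edge where a_ij * a_ji = 2 or 3), the diagram is a chain of 6 nodes with one extra node attached to the third node from one end (E_7). One simple-root ordering that puts it in standard form is (alpha_7, alpha_3, alpha_5, alpha_6, alpha_4, alpha_1, alpha_2). So the algebra is type E_7.

E7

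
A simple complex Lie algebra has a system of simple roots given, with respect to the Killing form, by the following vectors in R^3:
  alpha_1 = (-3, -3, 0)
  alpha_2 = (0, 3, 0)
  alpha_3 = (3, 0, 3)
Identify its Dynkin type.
B3

Compute the Cartan integers a_ij = 2(alpha_i, alpha_j)/(alpha_j, alpha_j); the resulting 3x3 Cartan matrix is
[[2, -2, -1], [-1, 2, 0], [-1, 0, 2]].
The roots have two lengths (squared-length ratio 2:1); the short ones are alpha_{2}. The associated Dynkin diagram is a chain of 3 nodes with a double edge at one end; the terminal node there is the unique short simple root (B_3), so the type is B_3 (the algebra so(7)).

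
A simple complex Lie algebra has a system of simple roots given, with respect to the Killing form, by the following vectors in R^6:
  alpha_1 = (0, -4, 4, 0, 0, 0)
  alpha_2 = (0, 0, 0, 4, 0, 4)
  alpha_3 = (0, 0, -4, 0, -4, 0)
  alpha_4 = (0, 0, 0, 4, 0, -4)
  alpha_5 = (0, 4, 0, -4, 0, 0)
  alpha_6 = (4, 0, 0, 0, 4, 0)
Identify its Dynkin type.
type D_6

Compute the Cartan integers a_ij = 2(alpha_i, alpha_j)/(alpha_j, alpha_j); the resulting 6x6 Cartan matrix is
[[2, 0, -1, 0, -1, 0], [0, 2, 0, 0, -1, 0], [-1, 0, 2, 0, 0, -1], [0, 0, 0, 2, -1, 0], [-1, -1, 0, -1, 2, 0], [0, 0, -1, 0, 0, 2]].
All simple roots have the same length, so the diagram is simply laced. The associated Dynkin diagram is a chain of 4 nodes with a fork of two nodes at one end (D_6), so the type is D_6 (the algebra so(12)).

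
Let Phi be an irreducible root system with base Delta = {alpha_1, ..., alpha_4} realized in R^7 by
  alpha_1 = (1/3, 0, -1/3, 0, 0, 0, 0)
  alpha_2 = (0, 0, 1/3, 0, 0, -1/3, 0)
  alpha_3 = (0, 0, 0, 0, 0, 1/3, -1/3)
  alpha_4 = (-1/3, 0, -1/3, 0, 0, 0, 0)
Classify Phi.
Compute the Cartan integers a_ij = 2(alpha_i, alpha_j)/(alpha_j, alpha_j); the resulting 4x4 Cartan matrix is
[[2, -1, 0, 0], [-1, 2, -1, -1], [0, -1, 2, 0], [0, -1, 0, 2]].
All simple roots have the same length, so the diagram is simply laced. The associated Dynkin diagram is a chain of 2 nodes with a fork of two nodes at one end (D_4), so the type is D_4 (the algebra so(8)).

D4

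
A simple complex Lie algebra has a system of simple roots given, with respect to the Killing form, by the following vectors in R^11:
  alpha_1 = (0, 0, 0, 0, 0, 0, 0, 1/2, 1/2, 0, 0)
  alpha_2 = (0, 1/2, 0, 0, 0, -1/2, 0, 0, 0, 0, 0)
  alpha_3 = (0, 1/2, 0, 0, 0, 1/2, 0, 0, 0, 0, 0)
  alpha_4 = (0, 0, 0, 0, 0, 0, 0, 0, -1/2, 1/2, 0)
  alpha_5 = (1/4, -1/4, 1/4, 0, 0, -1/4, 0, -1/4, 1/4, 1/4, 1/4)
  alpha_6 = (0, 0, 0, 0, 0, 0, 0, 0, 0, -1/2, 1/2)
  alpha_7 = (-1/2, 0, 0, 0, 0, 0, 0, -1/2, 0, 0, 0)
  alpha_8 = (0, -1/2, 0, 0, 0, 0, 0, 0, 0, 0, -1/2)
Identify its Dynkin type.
E8

Compute the Cartan integers a_ij = 2(alpha_i, alpha_j)/(alpha_j, alpha_j); the resulting 8x8 Cartan matrix is
[[2, 0, 0, -1, 0, 0, -1, 0], [0, 2, 0, 0, 0, 0, 0, -1], [0, 0, 2, 0, -1, 0, 0, -1], [-1, 0, 0, 2, 0, -1, 0, 0], [0, 0, -1, 0, 2, 0, 0, 0], [0, 0, 0, -1, 0, 2, 0, -1], [-1, 0, 0, 0, 0, 0, 2, 0], [0, -1, -1, 0, 0, -1, 0, 2]].
All simple roots have the same length, so the diagram is simply laced. The associated Dynkin diagram is a chain of 7 nodes with one extra node attached to the third node from one end (E_8), so the type is E_8.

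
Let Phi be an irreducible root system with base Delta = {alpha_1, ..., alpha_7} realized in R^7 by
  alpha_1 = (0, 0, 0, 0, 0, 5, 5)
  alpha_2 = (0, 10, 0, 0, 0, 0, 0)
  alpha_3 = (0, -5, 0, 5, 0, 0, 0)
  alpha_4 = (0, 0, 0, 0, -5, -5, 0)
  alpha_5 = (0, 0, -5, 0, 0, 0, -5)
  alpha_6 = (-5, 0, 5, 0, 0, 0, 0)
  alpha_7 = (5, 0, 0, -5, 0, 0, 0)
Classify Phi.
Compute the Cartan integers a_ij = 2(alpha_i, alpha_j)/(alpha_j, alpha_j); the resulting 7x7 Cartan matrix is
[[2, 0, 0, -1, -1, 0, 0], [0, 2, -2, 0, 0, 0, 0], [0, -1, 2, 0, 0, 0, -1], [-1, 0, 0, 2, 0, 0, 0], [-1, 0, 0, 0, 2, -1, 0], [0, 0, 0, 0, -1, 2, -1], [0, 0, -1, 0, 0, -1, 2]].
The roots have two lengths (squared-length ratio 2:1); the short ones are alpha_{1,3,4,5,6,7}. The associated Dynkin diagram is a chain of 7 nodes with a double edge at one end; the terminal node there is the unique long simple root (C_7), so the type is C_7 (the algebra sp(14)).

C7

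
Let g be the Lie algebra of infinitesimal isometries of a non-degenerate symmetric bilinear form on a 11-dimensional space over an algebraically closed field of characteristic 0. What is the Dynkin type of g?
type B_5

This is so(11) with 11 odd, which has dimension 11(11-1)/2 = 55 and rank (11-1)/2 = 5. In the classification of classical Lie algebras, the orthogonal algebra so(2n+1) in an odd number of variables has type B_n; here n = 5, so the Dynkin diagram is a chain of 5 nodes with a double edge at one end; the terminal node there is the unique short simple root (B_5). Hence the type is B_5.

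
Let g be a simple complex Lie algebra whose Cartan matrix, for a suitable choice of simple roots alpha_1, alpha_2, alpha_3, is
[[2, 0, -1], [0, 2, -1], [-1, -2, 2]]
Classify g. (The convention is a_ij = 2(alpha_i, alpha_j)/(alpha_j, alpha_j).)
B_3

The matrix has rank 3 with 2's on the diagonal. Reading the off-diagonal entries as Dynkin edges (a single edge where a_ij = a_ji = -1; a double or triple edge where a_ij * a_ji = 2 or 3), the diagram is a chain of 3 nodes with a double edge at one end; the terminal node there is the unique short simple root (B_3). One simple-root ordering that puts it in standard form is (alpha_1, alpha_3, alpha_2). So the algebra is type B_3, i.e. so(7).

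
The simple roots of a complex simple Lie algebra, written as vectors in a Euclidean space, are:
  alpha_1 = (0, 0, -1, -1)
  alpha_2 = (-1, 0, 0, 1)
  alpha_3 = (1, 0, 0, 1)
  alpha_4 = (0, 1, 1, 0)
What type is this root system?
D_4 (so(8))

Compute the Cartan integers a_ij = 2(alpha_i, alpha_j)/(alpha_j, alpha_j); the resulting 4x4 Cartan matrix is
[[2, -1, -1, -1], [-1, 2, 0, 0], [-1, 0, 2, 0], [-1, 0, 0, 2]].
All simple roots have the same length, so the diagram is simply laced. The associated Dynkin diagram is a chain of 2 nodes with a fork of two nodes at one end (D_4), so the type is D_4 (the algebra so(8)).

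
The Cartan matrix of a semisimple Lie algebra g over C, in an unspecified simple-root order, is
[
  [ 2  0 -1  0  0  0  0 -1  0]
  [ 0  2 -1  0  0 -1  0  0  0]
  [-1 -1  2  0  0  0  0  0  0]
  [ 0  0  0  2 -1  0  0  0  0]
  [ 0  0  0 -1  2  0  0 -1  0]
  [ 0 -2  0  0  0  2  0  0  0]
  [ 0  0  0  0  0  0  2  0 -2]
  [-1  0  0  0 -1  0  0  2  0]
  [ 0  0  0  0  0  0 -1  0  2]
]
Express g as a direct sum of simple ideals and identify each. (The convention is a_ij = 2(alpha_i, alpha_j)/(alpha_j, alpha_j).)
type B_2 + type C_7

The diagram associated to this matrix has two connected components: the simple roots {alpha_7, alpha_9} form a chain of 2 nodes with a double edge at one end; the terminal node there is the unique short simple root (B_2), and {alpha_1, alpha_2, alpha_3, alpha_4, alpha_5, alpha_6, alpha_8} form a chain of 7 nodes with a double edge at one end; the terminal node there is the unique long simple root (C_7). A semisimple Lie algebra decomposes uniquely as the direct sum of simple ideals, one per connected component of its Dynkin diagram, so g ≅ B_2 ⊕ C_7 (dimension 10 + 105 = 115).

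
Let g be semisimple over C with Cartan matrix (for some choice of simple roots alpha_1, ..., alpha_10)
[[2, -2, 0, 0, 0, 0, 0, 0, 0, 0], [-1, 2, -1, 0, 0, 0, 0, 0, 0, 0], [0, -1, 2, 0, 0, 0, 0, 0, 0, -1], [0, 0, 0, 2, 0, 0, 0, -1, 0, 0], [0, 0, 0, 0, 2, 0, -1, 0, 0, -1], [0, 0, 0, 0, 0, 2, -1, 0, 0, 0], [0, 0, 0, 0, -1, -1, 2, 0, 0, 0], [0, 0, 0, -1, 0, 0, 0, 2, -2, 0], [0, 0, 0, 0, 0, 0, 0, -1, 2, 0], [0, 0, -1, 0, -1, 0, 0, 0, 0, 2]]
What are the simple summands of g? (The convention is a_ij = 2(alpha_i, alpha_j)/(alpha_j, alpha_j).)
B_3 + C_7

The diagram associated to this matrix has two connected components: the simple roots {alpha_4, alpha_8, alpha_9} form a chain of 3 nodes with a double edge at one end; the terminal node there is the unique short simple root (B_3), and {alpha_1, alpha_2, alpha_3, alpha_5, alpha_6, alpha_7, alpha_10} form a chain of 7 nodes with a double edge at one end; the terminal node there is the unique long simple root (C_7). A semisimple Lie algebra decomposes uniquely as the direct sum of simple ideals, one per connected component of its Dynkin diagram, so g ≅ B_3 ⊕ C_7 (dimension 21 + 105 = 126).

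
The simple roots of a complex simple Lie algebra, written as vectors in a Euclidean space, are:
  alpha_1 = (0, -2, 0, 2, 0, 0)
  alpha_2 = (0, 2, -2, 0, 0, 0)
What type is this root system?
type A_2

Compute the Cartan integers a_ij = 2(alpha_i, alpha_j)/(alpha_j, alpha_j); the resulting 2x2 Cartan matrix is
[[2, -1], [-1, 2]].
All simple roots have the same length, so the diagram is simply laced. The associated Dynkin diagram is a chain of 2 nodes with single edges (A_2), so the type is A_2 (the algebra sl(3)).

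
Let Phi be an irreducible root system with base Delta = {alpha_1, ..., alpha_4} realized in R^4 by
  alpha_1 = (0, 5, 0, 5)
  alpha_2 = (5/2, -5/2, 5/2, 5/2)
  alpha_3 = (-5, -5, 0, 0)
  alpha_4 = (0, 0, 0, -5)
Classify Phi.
F_4

Compute the Cartan integers a_ij = 2(alpha_i, alpha_j)/(alpha_j, alpha_j); the resulting 4x4 Cartan matrix is
[[2, 0, -1, -2], [0, 2, 0, -1], [-1, 0, 2, 0], [-1, -1, 0, 2]].
The roots have two lengths (squared-length ratio 2:1); the short ones are alpha_{2,4}. The associated Dynkin diagram is a chain of 4 nodes with a double edge between the middle two (F_4), so the type is F_4.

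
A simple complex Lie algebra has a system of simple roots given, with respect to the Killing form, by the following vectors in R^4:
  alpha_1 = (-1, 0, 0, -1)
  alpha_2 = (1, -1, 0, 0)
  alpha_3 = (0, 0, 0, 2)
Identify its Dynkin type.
Compute the Cartan integers a_ij = 2(alpha_i, alpha_j)/(alpha_j, alpha_j); the resulting 3x3 Cartan matrix is
[[2, -1, -1], [-1, 2, 0], [-2, 0, 2]].
The roots have two lengths (squared-length ratio 2:1); the short ones are alpha_{1,2}. The associated Dynkin diagram is a chain of 3 nodes with a double edge at one end; the terminal node there is the unique long simple root (C_3), so the type is C_3 (the algebra sp(6)).

C_3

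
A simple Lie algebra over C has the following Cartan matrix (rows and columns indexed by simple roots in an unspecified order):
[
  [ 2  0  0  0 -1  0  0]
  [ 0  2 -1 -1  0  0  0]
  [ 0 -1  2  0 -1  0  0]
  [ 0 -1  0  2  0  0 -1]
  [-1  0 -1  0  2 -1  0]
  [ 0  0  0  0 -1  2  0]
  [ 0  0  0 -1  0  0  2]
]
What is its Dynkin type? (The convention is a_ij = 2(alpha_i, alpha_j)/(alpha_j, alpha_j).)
The matrix has rank 7 with 2's on the diagonal. Reading the off-diagonal entries as Dynkin edges (a single edge where a_ij = a_ji = -1; a double or triple edge where a_ij * a_ji = 2 or 3), the diagram is a chain of 5 nodes with a fork of two nodes at one end (D_7). One simple-root ordering that puts it in standard form is (alpha_7, alpha_4, alpha_2, alpha_3, alpha_5, alpha_6, alpha_1). So the algebra is type D_7, i.e. so(14).

D7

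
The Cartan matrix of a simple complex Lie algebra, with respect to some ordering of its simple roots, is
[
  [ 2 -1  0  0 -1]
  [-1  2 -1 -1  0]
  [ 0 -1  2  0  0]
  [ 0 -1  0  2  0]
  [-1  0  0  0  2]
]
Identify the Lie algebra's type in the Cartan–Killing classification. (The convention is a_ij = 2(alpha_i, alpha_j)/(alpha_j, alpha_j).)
D5

The matrix has rank 5 with 2's on the diagonal. Reading the off-diagonal entries as Dynkin edges (a single edge where a_ij = a_ji = -1; a double or triple edge where a_ij * a_ji = 2 or 3), the diagram is a chain of 3 nodes with a fork of two nodes at one end (D_5). One simple-root ordering that puts it in standard form is (alpha_5, alpha_1, alpha_2, alpha_3, alpha_4). So the algebra is type D_5, i.e. so(10).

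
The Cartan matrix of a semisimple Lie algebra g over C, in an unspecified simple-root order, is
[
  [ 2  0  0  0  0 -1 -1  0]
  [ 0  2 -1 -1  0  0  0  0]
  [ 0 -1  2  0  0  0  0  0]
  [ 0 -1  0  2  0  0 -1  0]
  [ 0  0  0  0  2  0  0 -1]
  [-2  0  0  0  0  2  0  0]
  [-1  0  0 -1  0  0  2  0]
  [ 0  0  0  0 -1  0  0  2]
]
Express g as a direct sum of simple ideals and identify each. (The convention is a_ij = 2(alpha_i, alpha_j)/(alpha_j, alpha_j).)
The diagram associated to this matrix has two connected components: the simple roots {alpha_5, alpha_8} form a chain of 2 nodes with single edges (A_2), and {alpha_1, alpha_2, alpha_3, alpha_4, alpha_6, alpha_7} form a chain of 6 nodes with a double edge at one end; the terminal node there is the unique long simple root (C_6). A semisimple Lie algebra decomposes uniquely as the direct sum of simple ideals, one per connected component of its Dynkin diagram, so g ≅ A_2 ⊕ C_6 (dimension 8 + 78 = 86).

A_2 ⊕ C_6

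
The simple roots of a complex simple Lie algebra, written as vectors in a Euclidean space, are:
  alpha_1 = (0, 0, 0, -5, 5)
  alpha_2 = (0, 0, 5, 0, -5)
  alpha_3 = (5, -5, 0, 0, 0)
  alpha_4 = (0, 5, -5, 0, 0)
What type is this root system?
A4

Compute the Cartan integers a_ij = 2(alpha_i, alpha_j)/(alpha_j, alpha_j); the resulting 4x4 Cartan matrix is
[[2, -1, 0, 0], [-1, 2, 0, -1], [0, 0, 2, -1], [0, -1, -1, 2]].
All simple roots have the same length, so the diagram is simply laced. The associated Dynkin diagram is a chain of 4 nodes with single edges (A_4), so the type is A_4 (the algebra sl(5)).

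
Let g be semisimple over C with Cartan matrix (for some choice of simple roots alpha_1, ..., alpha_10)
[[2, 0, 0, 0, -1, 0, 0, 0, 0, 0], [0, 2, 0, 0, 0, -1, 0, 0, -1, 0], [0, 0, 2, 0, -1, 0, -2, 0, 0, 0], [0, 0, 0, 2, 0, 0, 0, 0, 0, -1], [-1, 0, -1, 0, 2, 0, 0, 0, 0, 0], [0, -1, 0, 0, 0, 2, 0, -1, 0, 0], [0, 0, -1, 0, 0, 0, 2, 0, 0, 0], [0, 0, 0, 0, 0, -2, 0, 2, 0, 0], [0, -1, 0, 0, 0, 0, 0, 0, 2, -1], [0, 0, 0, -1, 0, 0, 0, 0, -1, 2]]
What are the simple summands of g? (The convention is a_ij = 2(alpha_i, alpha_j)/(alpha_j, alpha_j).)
The diagram associated to this matrix has two connected components: the simple roots {alpha_1, alpha_3, alpha_5, alpha_7} form a chain of 4 nodes with a double edge at one end; the terminal node there is the unique short simple root (B_4), and {alpha_2, alpha_4, alpha_6, alpha_8, alpha_9, alpha_10} form a chain of 6 nodes with a double edge at one end; the terminal node there is the unique long simple root (C_6). A semisimple Lie algebra decomposes uniquely as the direct sum of simple ideals, one per connected component of its Dynkin diagram, so g ≅ B_4 ⊕ C_6 (dimension 36 + 78 = 114).

B_4 (so(9)) ⊕ C_6 (sp(12))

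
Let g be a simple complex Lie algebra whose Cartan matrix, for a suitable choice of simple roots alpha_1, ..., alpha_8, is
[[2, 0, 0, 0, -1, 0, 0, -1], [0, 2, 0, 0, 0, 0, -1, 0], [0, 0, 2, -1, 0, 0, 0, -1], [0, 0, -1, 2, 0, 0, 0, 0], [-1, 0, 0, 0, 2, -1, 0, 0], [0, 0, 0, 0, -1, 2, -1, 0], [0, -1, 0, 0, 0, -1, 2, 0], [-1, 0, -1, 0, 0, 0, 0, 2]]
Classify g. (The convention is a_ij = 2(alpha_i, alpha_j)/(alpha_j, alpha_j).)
The matrix has rank 8 with 2's on the diagonal. Reading the off-diagonal entries as Dynkin edges (a single edge where a_ij = a_ji = -1; a double or triple edge where a_ij * a_ji = 2 or 3), the diagram is a chain of 8 nodes with single edges (A_8). One simple-root ordering that puts it in standard form is (alpha_4, alpha_3, alpha_8, alpha_1, alpha_5, alpha_6, alpha_7, alpha_2). So the algebra is type A_8, i.e. sl(9).

A_8 (sl(9))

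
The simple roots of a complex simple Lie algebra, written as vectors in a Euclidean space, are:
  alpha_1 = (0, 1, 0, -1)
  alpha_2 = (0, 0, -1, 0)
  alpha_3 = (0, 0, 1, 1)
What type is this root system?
type B_3

Compute the Cartan integers a_ij = 2(alpha_i, alpha_j)/(alpha_j, alpha_j); the resulting 3x3 Cartan matrix is
[[2, 0, -1], [0, 2, -1], [-1, -2, 2]].
The roots have two lengths (squared-length ratio 2:1); the short ones are alpha_{2}. The associated Dynkin diagram is a chain of 3 nodes with a double edge at one end; the terminal node there is the unique short simple root (B_3), so the type is B_3 (the algebra so(7)).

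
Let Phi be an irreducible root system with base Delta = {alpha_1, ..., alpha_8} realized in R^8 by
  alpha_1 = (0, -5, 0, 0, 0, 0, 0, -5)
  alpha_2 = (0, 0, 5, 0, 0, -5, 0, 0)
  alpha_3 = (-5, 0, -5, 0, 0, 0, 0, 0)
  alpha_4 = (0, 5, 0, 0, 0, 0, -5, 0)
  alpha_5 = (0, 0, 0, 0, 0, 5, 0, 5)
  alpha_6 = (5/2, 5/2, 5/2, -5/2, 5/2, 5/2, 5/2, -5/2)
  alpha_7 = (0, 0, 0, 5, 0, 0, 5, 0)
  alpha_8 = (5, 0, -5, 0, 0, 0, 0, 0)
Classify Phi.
type E_8

Compute the Cartan integers a_ij = 2(alpha_i, alpha_j)/(alpha_j, alpha_j); the resulting 8x8 Cartan matrix is
[[2, 0, 0, -1, -1, 0, 0, 0], [0, 2, -1, 0, -1, 0, 0, -1], [0, -1, 2, 0, 0, -1, 0, 0], [-1, 0, 0, 2, 0, 0, -1, 0], [-1, -1, 0, 0, 2, 0, 0, 0], [0, 0, -1, 0, 0, 2, 0, 0], [0, 0, 0, -1, 0, 0, 2, 0], [0, -1, 0, 0, 0, 0, 0, 2]].
All simple roots have the same length, so the diagram is simply laced. The associated Dynkin diagram is a chain of 7 nodes with one extra node attached to the third node from one end (E_8), so the type is E_8.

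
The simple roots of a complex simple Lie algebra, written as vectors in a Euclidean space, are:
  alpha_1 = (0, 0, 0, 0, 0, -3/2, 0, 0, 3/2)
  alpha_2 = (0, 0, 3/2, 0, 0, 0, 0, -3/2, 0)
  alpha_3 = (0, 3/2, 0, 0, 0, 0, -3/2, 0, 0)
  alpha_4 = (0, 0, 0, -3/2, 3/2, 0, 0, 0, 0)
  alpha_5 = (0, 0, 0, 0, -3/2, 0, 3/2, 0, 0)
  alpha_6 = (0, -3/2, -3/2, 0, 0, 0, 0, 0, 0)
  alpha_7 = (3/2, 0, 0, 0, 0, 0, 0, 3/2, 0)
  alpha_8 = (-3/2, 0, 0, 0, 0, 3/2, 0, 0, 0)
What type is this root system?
Compute the Cartan integers a_ij = 2(alpha_i, alpha_j)/(alpha_j, alpha_j); the resulting 8x8 Cartan matrix is
[[2, 0, 0, 0, 0, 0, 0, -1], [0, 2, 0, 0, 0, -1, -1, 0], [0, 0, 2, 0, -1, -1, 0, 0], [0, 0, 0, 2, -1, 0, 0, 0], [0, 0, -1, -1, 2, 0, 0, 0], [0, -1, -1, 0, 0, 2, 0, 0], [0, -1, 0, 0, 0, 0, 2, -1], [-1, 0, 0, 0, 0, 0, -1, 2]].
All simple roots have the same length, so the diagram is simply laced. The associated Dynkin diagram is a chain of 8 nodes with single edges (A_8), so the type is A_8 (the algebra sl(9)).

A_8 (sl(9))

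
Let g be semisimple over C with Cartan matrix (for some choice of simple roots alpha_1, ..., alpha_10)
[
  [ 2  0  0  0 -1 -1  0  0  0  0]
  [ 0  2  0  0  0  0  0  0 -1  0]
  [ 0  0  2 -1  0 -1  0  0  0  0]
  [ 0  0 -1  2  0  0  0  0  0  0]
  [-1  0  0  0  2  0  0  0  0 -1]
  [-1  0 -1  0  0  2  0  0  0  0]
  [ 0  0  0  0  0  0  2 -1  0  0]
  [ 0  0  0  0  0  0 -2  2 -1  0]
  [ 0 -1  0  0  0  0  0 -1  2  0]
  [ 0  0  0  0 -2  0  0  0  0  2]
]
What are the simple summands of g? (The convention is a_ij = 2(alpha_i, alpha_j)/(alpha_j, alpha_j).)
B4 ⊕ C6

The diagram associated to this matrix has two connected components: the simple roots {alpha_2, alpha_7, alpha_8, alpha_9} form a chain of 4 nodes with a double edge at one end; the terminal node there is the unique short simple root (B_4), and {alpha_1, alpha_3, alpha_4, alpha_5, alpha_6, alpha_10} form a chain of 6 nodes with a double edge at one end; the terminal node there is the unique long simple root (C_6). A semisimple Lie algebra decomposes uniquely as the direct sum of simple ideals, one per connected component of its Dynkin diagram, so g ≅ B_4 ⊕ C_6 (dimension 36 + 78 = 114).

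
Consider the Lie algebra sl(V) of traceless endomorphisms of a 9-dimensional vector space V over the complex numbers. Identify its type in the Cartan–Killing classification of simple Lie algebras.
type A_8

This is sl(9), which has dimension 9^2 - 1 = 80 and rank 9 - 1 = 8 (a Cartan subalgebra is the diagonal traceless matrices). In the classification of classical Lie algebras, the special linear algebra sl(n+1) has type A_n; here n = 8, so the Dynkin diagram is a chain of 8 nodes with single edges (A_8). Hence the type is A_8.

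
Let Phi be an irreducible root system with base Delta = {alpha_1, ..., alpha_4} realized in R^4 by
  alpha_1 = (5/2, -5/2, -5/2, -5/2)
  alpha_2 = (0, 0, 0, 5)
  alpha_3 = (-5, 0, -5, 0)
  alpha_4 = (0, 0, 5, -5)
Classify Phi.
Compute the Cartan integers a_ij = 2(alpha_i, alpha_j)/(alpha_j, alpha_j); the resulting 4x4 Cartan matrix is
[[2, -1, 0, 0], [-1, 2, 0, -1], [0, 0, 2, -1], [0, -2, -1, 2]].
The roots have two lengths (squared-length ratio 2:1); the short ones are alpha_{1,2}. The associated Dynkin diagram is a chain of 4 nodes with a double edge between the middle two (F_4), so the type is F_4.

F4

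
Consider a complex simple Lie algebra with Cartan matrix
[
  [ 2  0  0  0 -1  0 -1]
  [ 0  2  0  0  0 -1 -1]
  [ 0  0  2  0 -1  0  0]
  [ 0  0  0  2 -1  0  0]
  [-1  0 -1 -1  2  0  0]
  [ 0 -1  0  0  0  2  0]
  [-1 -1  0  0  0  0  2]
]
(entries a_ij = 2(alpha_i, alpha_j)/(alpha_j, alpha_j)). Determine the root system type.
D_7

The matrix has rank 7 with 2's on the diagonal. Reading the off-diagonal entries as Dynkin edges (a single edge where a_ij = a_ji = -1; a double or triple edge where a_ij * a_ji = 2 or 3), the diagram is a chain of 5 nodes with a fork of two nodes at one end (D_7). One simple-root ordering that puts it in standard form is (alpha_6, alpha_2, alpha_7, alpha_1, alpha_5, alpha_3, alpha_4). So the algebra is type D_7, i.e. so(14).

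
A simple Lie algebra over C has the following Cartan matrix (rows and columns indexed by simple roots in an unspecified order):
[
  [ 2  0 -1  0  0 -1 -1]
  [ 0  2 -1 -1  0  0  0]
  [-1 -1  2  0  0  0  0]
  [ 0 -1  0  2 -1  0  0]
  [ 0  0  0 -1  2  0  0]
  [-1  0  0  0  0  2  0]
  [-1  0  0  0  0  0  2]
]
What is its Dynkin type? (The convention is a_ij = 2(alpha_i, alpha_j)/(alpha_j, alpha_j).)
D_7

The matrix has rank 7 with 2's on the diagonal. Reading the off-diagonal entries as Dynkin edges (a single edge where a_ij = a_ji = -1; a double or triple edge where a_ij * a_ji = 2 or 3), the diagram is a chain of 5 nodes with a fork of two nodes at one end (D_7). One simple-root ordering that puts it in standard form is (alpha_5, alpha_4, alpha_2, alpha_3, alpha_1, alpha_6, alpha_7). So the algebra is type D_7, i.e. so(14).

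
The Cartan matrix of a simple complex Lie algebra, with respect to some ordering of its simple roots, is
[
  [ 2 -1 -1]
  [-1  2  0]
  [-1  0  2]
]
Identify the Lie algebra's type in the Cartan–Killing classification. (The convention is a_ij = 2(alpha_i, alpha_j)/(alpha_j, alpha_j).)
The matrix has rank 3 with 2's on the diagonal. Reading the off-diagonal entries as Dynkin edges (a single edge where a_ij = a_ji = -1; a double or triple edge where a_ij * a_ji = 2 or 3), the diagram is a chain of 3 nodes with single edges (A_3). One simple-root ordering that puts it in standard form is (alpha_3, alpha_1, alpha_2). So the algebra is type A_3, i.e. sl(4).

type A_3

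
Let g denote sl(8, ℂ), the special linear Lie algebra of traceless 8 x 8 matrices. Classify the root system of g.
This is sl(8), which has dimension 8^2 - 1 = 63 and rank 8 - 1 = 7 (a Cartan subalgebra is the diagonal traceless matrices). In the classification of classical Lie algebras, the special linear algebra sl(n+1) has type A_n; here n = 7, so the Dynkin diagram is a chain of 7 nodes with single edges (A_7). Hence the type is A_7.

A7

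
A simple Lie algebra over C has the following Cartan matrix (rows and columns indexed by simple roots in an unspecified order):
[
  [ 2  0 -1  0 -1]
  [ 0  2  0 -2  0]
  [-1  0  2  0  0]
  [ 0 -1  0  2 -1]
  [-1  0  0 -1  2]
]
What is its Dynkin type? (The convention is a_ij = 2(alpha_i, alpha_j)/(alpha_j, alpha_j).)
C5

The matrix has rank 5 with 2's on the diagonal. Reading the off-diagonal entries as Dynkin edges (a single edge where a_ij = a_ji = -1; a double or triple edge where a_ij * a_ji = 2 or 3), the diagram is a chain of 5 nodes with a double edge at one end; the terminal node there is the unique long simple root (C_5). One simple-root ordering that puts it in standard form is (alpha_3, alpha_1, alpha_5, alpha_4, alpha_2). So the algebra is type C_5, i.e. sp(10).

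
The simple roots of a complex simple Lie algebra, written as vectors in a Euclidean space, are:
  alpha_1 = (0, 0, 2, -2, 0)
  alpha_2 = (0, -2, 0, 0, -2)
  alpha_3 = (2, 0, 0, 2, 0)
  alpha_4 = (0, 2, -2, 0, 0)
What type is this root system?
type A_4

Compute the Cartan integers a_ij = 2(alpha_i, alpha_j)/(alpha_j, alpha_j); the resulting 4x4 Cartan matrix is
[[2, 0, -1, -1], [0, 2, 0, -1], [-1, 0, 2, 0], [-1, -1, 0, 2]].
All simple roots have the same length, so the diagram is simply laced. The associated Dynkin diagram is a chain of 4 nodes with single edges (A_4), so the type is A_4 (the algebra sl(5)).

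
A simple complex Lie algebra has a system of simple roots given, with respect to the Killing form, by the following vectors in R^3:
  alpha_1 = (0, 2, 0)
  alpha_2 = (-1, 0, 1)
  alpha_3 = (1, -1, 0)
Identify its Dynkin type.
Compute the Cartan integers a_ij = 2(alpha_i, alpha_j)/(alpha_j, alpha_j); the resulting 3x3 Cartan matrix is
[[2, 0, -2], [0, 2, -1], [-1, -1, 2]].
The roots have two lengths (squared-length ratio 2:1); the short ones are alpha_{2,3}. The associated Dynkin diagram is a chain of 3 nodes with a double edge at one end; the terminal node there is the unique long simple root (C_3), so the type is C_3 (the algebra sp(6)).

C3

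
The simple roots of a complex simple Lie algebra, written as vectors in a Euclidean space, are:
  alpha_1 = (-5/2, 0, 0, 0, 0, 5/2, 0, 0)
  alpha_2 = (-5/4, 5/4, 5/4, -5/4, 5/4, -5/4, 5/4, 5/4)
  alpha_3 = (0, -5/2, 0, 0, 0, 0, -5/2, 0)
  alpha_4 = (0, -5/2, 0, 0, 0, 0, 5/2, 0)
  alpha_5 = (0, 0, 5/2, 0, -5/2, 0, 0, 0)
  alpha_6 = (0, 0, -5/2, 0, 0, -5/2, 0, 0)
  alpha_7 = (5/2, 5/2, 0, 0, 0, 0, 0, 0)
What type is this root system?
Compute the Cartan integers a_ij = 2(alpha_i, alpha_j)/(alpha_j, alpha_j); the resulting 7x7 Cartan matrix is
[[2, 0, 0, 0, 0, -1, -1], [0, 2, -1, 0, 0, 0, 0], [0, -1, 2, 0, 0, 0, -1], [0, 0, 0, 2, 0, 0, -1], [0, 0, 0, 0, 2, -1, 0], [-1, 0, 0, 0, -1, 2, 0], [-1, 0, -1, -1, 0, 0, 2]].
All simple roots have the same length, so the diagram is simply laced. The associated Dynkin diagram is a chain of 6 nodes with one extra node attached to the third node from one end (E_7), so the type is E_7.

E7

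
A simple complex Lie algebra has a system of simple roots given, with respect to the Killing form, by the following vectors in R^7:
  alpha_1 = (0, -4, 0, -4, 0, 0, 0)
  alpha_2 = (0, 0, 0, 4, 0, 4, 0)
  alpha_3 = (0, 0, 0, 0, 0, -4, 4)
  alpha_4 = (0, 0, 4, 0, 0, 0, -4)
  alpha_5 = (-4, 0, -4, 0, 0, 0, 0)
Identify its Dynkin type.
Compute the Cartan integers a_ij = 2(alpha_i, alpha_j)/(alpha_j, alpha_j); the resulting 5x5 Cartan matrix is
[[2, -1, 0, 0, 0], [-1, 2, -1, 0, 0], [0, -1, 2, -1, 0], [0, 0, -1, 2, -1], [0, 0, 0, -1, 2]].
All simple roots have the same length, so the diagram is simply laced. The associated Dynkin diagram is a chain of 5 nodes with single edges (A_5), so the type is A_5 (the algebra sl(6)).

A5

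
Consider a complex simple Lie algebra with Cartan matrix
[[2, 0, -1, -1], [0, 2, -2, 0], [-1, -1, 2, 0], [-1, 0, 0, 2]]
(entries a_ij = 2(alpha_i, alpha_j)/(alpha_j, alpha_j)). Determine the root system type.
The matrix has rank 4 with 2's on the diagonal. Reading the off-diagonal entries as Dynkin edges (a single edge where a_ij = a_ji = -1; a double or triple edge where a_ij * a_ji = 2 or 3), the diagram is a chain of 4 nodes with a double edge at one end; the terminal node there is the unique long simple root (C_4). One simple-root ordering that puts it in standard form is (alpha_4, alpha_1, alpha_3, alpha_2). So the algebra is type C_4, i.e. sp(8).

type C_4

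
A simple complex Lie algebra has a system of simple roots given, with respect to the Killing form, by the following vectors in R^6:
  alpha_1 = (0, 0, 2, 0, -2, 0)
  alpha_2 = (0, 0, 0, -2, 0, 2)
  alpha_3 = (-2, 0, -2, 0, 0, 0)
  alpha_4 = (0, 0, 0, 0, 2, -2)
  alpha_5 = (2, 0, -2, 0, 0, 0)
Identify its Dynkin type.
Compute the Cartan integers a_ij = 2(alpha_i, alpha_j)/(alpha_j, alpha_j); the resulting 5x5 Cartan matrix is
[[2, 0, -1, -1, -1], [0, 2, 0, -1, 0], [-1, 0, 2, 0, 0], [-1, -1, 0, 2, 0], [-1, 0, 0, 0, 2]].
All simple roots have the same length, so the diagram is simply laced. The associated Dynkin diagram is a chain of 3 nodes with a fork of two nodes at one end (D_5), so the type is D_5 (the algebra so(10)).

type D_5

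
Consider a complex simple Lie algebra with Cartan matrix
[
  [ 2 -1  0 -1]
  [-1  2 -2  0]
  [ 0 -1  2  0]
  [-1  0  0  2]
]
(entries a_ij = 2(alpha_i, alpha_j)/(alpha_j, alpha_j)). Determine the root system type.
The matrix has rank 4 with 2's on the diagonal. Reading the off-diagonal entries as Dynkin edges (a single edge where a_ij = a_ji = -1; a double or triple edge where a_ij * a_ji = 2 or 3), the diagram is a chain of 4 nodes with a double edge at one end; the terminal node there is the unique short simple root (B_4). One simple-root ordering that puts it in standard form is (alpha_4, alpha_1, alpha_2, alpha_3). So the algebra is type B_4, i.e. so(9).

B4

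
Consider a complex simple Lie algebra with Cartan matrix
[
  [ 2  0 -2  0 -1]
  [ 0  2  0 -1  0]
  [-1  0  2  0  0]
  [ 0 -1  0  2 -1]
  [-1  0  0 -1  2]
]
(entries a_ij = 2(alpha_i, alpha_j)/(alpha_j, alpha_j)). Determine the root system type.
B_5 (so(11))

The matrix has rank 5 with 2's on the diagonal. Reading the off-diagonal entries as Dynkin edges (a single edge where a_ij = a_ji = -1; a double or triple edge where a_ij * a_ji = 2 or 3), the diagram is a chain of 5 nodes with a double edge at one end; the terminal node there is the unique short simple root (B_5). One simple-root ordering that puts it in standard form is (alpha_2, alpha_4, alpha_5, alpha_1, alpha_3). So the algebra is type B_5, i.e. so(11).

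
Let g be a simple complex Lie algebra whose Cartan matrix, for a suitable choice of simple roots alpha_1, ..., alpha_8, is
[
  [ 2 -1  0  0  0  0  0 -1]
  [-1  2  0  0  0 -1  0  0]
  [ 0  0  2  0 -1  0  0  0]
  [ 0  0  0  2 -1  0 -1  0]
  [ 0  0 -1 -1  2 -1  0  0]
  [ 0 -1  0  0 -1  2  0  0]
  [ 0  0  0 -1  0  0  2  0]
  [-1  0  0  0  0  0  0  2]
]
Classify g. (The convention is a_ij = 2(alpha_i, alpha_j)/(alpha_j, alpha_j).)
The matrix has rank 8 with 2's on the diagonal. Reading the off-diagonal entries as Dynkin edges (a single edge where a_ij = a_ji = -1; a double or triple edge where a_ij * a_ji = 2 or 3), the diagram is a chain of 7 nodes with one extra node attached to the third node from one end (E_8). One simple-root ordering that puts it in standard form is (alpha_7, alpha_3, alpha_4, alpha_5, alpha_6, alpha_2, alpha_1, alpha_8). So the algebra is type E_8.

E8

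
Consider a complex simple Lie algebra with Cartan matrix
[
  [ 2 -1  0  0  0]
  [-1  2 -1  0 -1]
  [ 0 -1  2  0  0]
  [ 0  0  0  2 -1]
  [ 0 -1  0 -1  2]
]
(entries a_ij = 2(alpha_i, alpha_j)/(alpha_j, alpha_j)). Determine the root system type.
The matrix has rank 5 with 2's on the diagonal. Reading the off-diagonal entries as Dynkin edges (a single edge where a_ij = a_ji = -1; a double or triple edge where a_ij * a_ji = 2 or 3), the diagram is a chain of 3 nodes with a fork of two nodes at one end (D_5). One simple-root ordering that puts it in standard form is (alpha_4, alpha_5, alpha_2, alpha_3, alpha_1). So the algebra is type D_5, i.e. so(10).

D_5 (so(10))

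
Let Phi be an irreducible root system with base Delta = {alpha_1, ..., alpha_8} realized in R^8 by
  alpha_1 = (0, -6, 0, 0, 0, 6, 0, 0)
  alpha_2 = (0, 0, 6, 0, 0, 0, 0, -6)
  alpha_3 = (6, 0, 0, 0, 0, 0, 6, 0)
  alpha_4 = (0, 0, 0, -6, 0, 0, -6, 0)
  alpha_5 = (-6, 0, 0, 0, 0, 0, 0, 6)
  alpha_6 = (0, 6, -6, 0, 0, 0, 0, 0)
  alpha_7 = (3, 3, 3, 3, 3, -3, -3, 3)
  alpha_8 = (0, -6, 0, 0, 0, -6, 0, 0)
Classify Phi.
Compute the Cartan integers a_ij = 2(alpha_i, alpha_j)/(alpha_j, alpha_j); the resulting 8x8 Cartan matrix is
[[2, 0, 0, 0, 0, -1, -1, 0], [0, 2, 0, 0, -1, -1, 0, 0], [0, 0, 2, -1, -1, 0, 0, 0], [0, 0, -1, 2, 0, 0, 0, 0], [0, -1, -1, 0, 2, 0, 0, 0], [-1, -1, 0, 0, 0, 2, 0, -1], [-1, 0, 0, 0, 0, 0, 2, 0], [0, 0, 0, 0, 0, -1, 0, 2]].
All simple roots have the same length, so the diagram is simply laced. The associated Dynkin diagram is a chain of 7 nodes with one extra node attached to the third node from one end (E_8), so the type is E_8.

E_8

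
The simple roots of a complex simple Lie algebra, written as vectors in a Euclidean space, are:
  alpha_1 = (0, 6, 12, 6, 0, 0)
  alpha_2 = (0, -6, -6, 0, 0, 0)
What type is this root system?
Compute the Cartan integers a_ij = 2(alpha_i, alpha_j)/(alpha_j, alpha_j); the resulting 2x2 Cartan matrix is
[[2, -3], [-1, 2]].
The roots have two lengths (squared-length ratio 3:1); the short ones are alpha_{2}. The associated Dynkin diagram is two nodes joined by a triple edge (G_2), so the type is G_2.

type G_2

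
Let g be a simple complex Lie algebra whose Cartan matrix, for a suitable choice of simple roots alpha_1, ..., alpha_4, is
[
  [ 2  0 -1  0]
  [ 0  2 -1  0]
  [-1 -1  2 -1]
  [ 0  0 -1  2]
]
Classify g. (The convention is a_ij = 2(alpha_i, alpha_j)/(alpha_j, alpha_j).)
The matrix has rank 4 with 2's on the diagonal. Reading the off-diagonal entries as Dynkin edges (a single edge where a_ij = a_ji = -1; a double or triple edge where a_ij * a_ji = 2 or 3), the diagram is a chain of 2 nodes with a fork of two nodes at one end (D_4). One simple-root ordering that puts it in standard form is (alpha_1, alpha_3, alpha_4, alpha_2). So the algebra is type D_4, i.e. so(8).

D_4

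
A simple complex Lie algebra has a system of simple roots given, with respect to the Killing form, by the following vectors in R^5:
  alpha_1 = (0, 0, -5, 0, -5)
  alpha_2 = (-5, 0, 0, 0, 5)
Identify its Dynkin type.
A_2

Compute the Cartan integers a_ij = 2(alpha_i, alpha_j)/(alpha_j, alpha_j); the resulting 2x2 Cartan matrix is
[[2, -1], [-1, 2]].
All simple roots have the same length, so the diagram is simply laced. The associated Dynkin diagram is a chain of 2 nodes with single edges (A_2), so the type is A_2 (the algebra sl(3)).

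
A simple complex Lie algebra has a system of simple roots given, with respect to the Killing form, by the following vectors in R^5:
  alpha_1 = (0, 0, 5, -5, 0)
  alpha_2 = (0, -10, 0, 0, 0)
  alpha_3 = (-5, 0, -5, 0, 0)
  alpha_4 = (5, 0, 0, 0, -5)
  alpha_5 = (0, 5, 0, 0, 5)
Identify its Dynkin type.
Compute the Cartan integers a_ij = 2(alpha_i, alpha_j)/(alpha_j, alpha_j); the resulting 5x5 Cartan matrix is
[[2, 0, -1, 0, 0], [0, 2, 0, 0, -2], [-1, 0, 2, -1, 0], [0, 0, -1, 2, -1], [0, -1, 0, -1, 2]].
The roots have two lengths (squared-length ratio 2:1); the short ones are alpha_{1,3,4,5}. The associated Dynkin diagram is a chain of 5 nodes with a double edge at one end; the terminal node there is the unique long simple root (C_5), so the type is C_5 (the algebra sp(10)).

C5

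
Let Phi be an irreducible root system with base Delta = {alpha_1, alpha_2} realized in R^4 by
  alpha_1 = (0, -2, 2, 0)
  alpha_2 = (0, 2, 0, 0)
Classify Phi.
B_2

Compute the Cartan integers a_ij = 2(alpha_i, alpha_j)/(alpha_j, alpha_j); the resulting 2x2 Cartan matrix is
[[2, -2], [-1, 2]].
The roots have two lengths (squared-length ratio 2:1); the short ones are alpha_{2}. The associated Dynkin diagram is a chain of 2 nodes with a double edge at one end; the terminal node there is the unique short simple root (B_2), so the type is B_2 (the algebra so(5)).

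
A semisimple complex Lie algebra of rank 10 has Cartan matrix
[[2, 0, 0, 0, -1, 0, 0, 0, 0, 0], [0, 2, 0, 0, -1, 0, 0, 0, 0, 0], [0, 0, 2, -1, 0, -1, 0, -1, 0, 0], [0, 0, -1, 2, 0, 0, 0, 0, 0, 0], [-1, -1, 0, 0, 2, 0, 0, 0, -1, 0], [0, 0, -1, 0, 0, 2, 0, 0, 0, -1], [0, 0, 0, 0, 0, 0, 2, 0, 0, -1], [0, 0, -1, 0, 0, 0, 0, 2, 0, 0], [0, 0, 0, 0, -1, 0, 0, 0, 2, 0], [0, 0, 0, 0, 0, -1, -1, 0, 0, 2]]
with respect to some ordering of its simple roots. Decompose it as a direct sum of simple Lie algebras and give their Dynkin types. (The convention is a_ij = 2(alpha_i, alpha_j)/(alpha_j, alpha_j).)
D_4 + D_6

The diagram associated to this matrix has two connected components: the simple roots {alpha_1, alpha_2, alpha_5, alpha_9} form a chain of 2 nodes with a fork of two nodes at one end (D_4), and {alpha_3, alpha_4, alpha_6, alpha_7, alpha_8, alpha_10} form a chain of 4 nodes with a fork of two nodes at one end (D_6). A semisimple Lie algebra decomposes uniquely as the direct sum of simple ideals, one per connected component of its Dynkin diagram, so g ≅ D_4 ⊕ D_6 (dimension 28 + 66 = 94).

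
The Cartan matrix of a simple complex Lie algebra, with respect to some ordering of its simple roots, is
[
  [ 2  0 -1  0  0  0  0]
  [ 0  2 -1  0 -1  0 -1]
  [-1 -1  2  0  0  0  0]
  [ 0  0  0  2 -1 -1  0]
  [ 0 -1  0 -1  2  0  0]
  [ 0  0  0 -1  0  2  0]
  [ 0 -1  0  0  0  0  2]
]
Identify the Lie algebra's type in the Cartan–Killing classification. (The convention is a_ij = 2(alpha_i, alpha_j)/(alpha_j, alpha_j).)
The matrix has rank 7 with 2's on the diagonal. Reading the off-diagonal entries as Dynkin edges (a single edge where a_ij = a_ji = -1; a double or triple edge where a_ij * a_ji = 2 or 3), the diagram is a chain of 6 nodes with one extra node attached to the third node from one end (E_7). One simple-root ordering that puts it in standard form is (alpha_1, alpha_7, alpha_3, alpha_2, alpha_5, alpha_4, alpha_6). So the algebra is type E_7.

type E_7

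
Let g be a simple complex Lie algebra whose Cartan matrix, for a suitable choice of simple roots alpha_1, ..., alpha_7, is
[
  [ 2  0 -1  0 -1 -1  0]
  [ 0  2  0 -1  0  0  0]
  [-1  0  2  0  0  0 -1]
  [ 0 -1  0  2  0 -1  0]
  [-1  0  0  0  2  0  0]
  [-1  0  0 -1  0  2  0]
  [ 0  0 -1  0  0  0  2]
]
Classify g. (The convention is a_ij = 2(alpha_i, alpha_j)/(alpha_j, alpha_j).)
The matrix has rank 7 with 2's on the diagonal. Reading the off-diagonal entries as Dynkin edges (a single edge where a_ij = a_ji = -1; a double or triple edge where a_ij * a_ji = 2 or 3), the diagram is a chain of 6 nodes with one extra node attached to the third node from one end (E_7). One simple-root ordering that puts it in standard form is (alpha_7, alpha_5, alpha_3, alpha_1, alpha_6, alpha_4, alpha_2). So the algebra is type E_7.

E_7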